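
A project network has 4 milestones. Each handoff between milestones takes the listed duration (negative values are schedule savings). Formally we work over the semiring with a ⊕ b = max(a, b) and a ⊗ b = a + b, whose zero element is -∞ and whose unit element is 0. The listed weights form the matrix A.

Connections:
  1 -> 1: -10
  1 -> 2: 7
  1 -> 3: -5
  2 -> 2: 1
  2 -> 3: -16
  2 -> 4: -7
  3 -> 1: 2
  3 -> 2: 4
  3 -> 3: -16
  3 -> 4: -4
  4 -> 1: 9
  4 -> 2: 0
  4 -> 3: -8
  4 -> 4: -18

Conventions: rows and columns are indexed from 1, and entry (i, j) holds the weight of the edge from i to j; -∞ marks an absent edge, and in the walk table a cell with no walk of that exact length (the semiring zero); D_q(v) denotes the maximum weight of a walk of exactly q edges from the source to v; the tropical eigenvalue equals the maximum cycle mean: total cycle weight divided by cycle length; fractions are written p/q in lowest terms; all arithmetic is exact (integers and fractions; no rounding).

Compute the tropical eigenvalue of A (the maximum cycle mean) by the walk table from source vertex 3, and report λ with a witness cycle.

q=0: [-∞, -∞, 0, -∞]
q=1: [2, 4, -16, -4]
q=2: [5, 9, -3, -3]
q=3: [6, 12, 0, 2]
q=4: [11, 13, 1, 5]
Optimal cycle mean attained by: cycle 1->2->4->1, total 7 + (-7) + 9, length 3.
Answer: λ = 3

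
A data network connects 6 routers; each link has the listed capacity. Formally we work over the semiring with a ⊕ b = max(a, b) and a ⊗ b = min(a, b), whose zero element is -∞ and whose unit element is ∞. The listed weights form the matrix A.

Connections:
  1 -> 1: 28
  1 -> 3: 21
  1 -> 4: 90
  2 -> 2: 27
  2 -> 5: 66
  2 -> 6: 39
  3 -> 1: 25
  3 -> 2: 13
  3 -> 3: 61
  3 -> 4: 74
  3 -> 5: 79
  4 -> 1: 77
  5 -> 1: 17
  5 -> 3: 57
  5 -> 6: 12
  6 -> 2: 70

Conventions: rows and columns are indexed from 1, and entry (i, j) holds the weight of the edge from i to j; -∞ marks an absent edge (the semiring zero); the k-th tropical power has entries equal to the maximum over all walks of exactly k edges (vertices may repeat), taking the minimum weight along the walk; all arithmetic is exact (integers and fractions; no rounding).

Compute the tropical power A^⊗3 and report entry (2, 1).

A^⊗2:
  [77, 13, 21, 28, 21, -∞]
  [17, 39, 57, -∞, 27, 27]
  [74, 13, 61, 61, 61, 13]
  [28, -∞, 21, 77, -∞, -∞]
  [25, 13, 57, 57, 57, -∞]
  [-∞, 27, -∞, -∞, 66, 39]
A^⊗3:
  [28, 13, 21, 77, 21, 13]
  [25, 27, 57, 57, 57, 39]
  [61, 13, 61, 74, 61, 13]
  [77, 13, 21, 28, 21, -∞]
  [57, 13, 57, 57, 57, 13]
  [17, 39, 57, -∞, 27, 27]
Key observation: the optimum is the walk 2->5->3->1, with weight 66 min 57 min 25 = 25.
Optimal value attained by: walk 2->5->3->1.
Answer: (A^⊗3)[2][1] = 25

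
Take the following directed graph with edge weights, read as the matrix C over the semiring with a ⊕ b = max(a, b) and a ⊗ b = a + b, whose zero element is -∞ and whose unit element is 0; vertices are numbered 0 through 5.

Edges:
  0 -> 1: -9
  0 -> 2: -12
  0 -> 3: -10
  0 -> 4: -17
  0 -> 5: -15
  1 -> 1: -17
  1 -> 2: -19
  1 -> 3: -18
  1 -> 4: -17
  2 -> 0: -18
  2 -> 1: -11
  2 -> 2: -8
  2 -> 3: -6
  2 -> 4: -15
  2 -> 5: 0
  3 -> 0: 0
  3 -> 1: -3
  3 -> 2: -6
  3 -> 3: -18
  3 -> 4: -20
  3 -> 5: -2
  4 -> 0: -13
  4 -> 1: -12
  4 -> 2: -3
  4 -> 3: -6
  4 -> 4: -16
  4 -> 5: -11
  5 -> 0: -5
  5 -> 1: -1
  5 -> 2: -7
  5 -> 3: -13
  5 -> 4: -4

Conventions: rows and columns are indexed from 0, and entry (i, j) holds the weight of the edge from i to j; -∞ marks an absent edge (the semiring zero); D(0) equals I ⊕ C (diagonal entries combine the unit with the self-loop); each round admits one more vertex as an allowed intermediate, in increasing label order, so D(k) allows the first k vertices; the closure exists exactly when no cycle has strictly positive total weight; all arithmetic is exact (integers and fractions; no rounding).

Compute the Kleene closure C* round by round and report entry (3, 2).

D(0):
  [0, -9, -12, -10, -17, -15]
  [-∞, 0, -19, -18, -17, -∞]
  [-18, -11, 0, -6, -15, 0]
  [0, -3, -6, 0, -20, -2]
  [-13, -12, -3, -6, 0, -11]
  [-5, -1, -7, -13, -4, 0]
D(1):
  [0, -9, -12, -10, -17, -15]
  [-∞, 0, -19, -18, -17, -∞]
  [-18, -11, 0, -6, -15, 0]
  [0, -3, -6, 0, -17, -2]
  [-13, -12, -3, -6, 0, -11]
  [-5, -1, -7, -13, -4, 0]
D(2):
  [0, -9, -12, -10, -17, -15]
  [-∞, 0, -19, -18, -17, -∞]
  [-18, -11, 0, -6, -15, 0]
  [0, -3, -6, 0, -17, -2]
  [-13, -12, -3, -6, 0, -11]
  [-5, -1, -7, -13, -4, 0]
D(3):
  [0, -9, -12, -10, -17, -12]
  [-37, 0, -19, -18, -17, -19]
  [-18, -11, 0, -6, -15, 0]
  [0, -3, -6, 0, -17, -2]
  [-13, -12, -3, -6, 0, -3]
  [-5, -1, -7, -13, -4, 0]
D(4):
  [0, -9, -12, -10, -17, -12]
  [-18, 0, -19, -18, -17, -19]
  [-6, -9, 0, -6, -15, 0]
  [0, -3, -6, 0, -17, -2]
  [-6, -9, -3, -6, 0, -3]
  [-5, -1, -7, -13, -4, 0]
D(5):
  [0, -9, -12, -10, -17, -12]
  [-18, 0, -19, -18, -17, -19]
  [-6, -9, 0, -6, -15, 0]
  [0, -3, -6, 0, -17, -2]
  [-6, -9, -3, -6, 0, -3]
  [-5, -1, -7, -10, -4, 0]
D(6):
  [0, -9, -12, -10, -16, -12]
  [-18, 0, -19, -18, -17, -19]
  [-5, -1, 0, -6, -4, 0]
  [0, -3, -6, 0, -6, -2]
  [-6, -4, -3, -6, 0, -3]
  [-5, -1, -7, -10, -4, 0]
Answer: C*[3][2] = -6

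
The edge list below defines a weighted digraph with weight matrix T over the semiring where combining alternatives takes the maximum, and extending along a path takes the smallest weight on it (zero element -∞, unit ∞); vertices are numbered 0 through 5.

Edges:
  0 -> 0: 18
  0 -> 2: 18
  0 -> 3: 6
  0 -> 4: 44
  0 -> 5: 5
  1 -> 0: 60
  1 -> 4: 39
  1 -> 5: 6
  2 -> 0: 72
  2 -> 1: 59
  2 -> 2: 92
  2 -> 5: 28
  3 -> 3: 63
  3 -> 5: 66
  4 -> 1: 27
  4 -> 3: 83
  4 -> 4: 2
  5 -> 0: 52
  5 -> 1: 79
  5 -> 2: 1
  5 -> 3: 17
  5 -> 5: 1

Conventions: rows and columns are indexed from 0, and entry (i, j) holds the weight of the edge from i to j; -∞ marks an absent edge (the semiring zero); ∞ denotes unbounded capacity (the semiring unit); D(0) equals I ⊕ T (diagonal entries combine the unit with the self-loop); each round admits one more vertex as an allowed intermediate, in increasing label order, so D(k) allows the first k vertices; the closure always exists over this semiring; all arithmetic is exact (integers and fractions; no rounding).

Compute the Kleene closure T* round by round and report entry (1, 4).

D(0):
  [∞, -∞, 18, 6, 44, 5]
  [60, ∞, -∞, -∞, 39, 6]
  [72, 59, ∞, -∞, -∞, 28]
  [-∞, -∞, -∞, ∞, -∞, 66]
  [-∞, 27, -∞, 83, ∞, -∞]
  [52, 79, 1, 17, -∞, ∞]
D(1):
  [∞, -∞, 18, 6, 44, 5]
  [60, ∞, 18, 6, 44, 6]
  [72, 59, ∞, 6, 44, 28]
  [-∞, -∞, -∞, ∞, -∞, 66]
  [-∞, 27, -∞, 83, ∞, -∞]
  [52, 79, 18, 17, 44, ∞]
D(2):
  [∞, -∞, 18, 6, 44, 5]
  [60, ∞, 18, 6, 44, 6]
  [72, 59, ∞, 6, 44, 28]
  [-∞, -∞, -∞, ∞, -∞, 66]
  [27, 27, 18, 83, ∞, 6]
  [60, 79, 18, 17, 44, ∞]
D(3):
  [∞, 18, 18, 6, 44, 18]
  [60, ∞, 18, 6, 44, 18]
  [72, 59, ∞, 6, 44, 28]
  [-∞, -∞, -∞, ∞, -∞, 66]
  [27, 27, 18, 83, ∞, 18]
  [60, 79, 18, 17, 44, ∞]
D(4):
  [∞, 18, 18, 6, 44, 18]
  [60, ∞, 18, 6, 44, 18]
  [72, 59, ∞, 6, 44, 28]
  [-∞, -∞, -∞, ∞, -∞, 66]
  [27, 27, 18, 83, ∞, 66]
  [60, 79, 18, 17, 44, ∞]
D(5):
  [∞, 27, 18, 44, 44, 44]
  [60, ∞, 18, 44, 44, 44]
  [72, 59, ∞, 44, 44, 44]
  [-∞, -∞, -∞, ∞, -∞, 66]
  [27, 27, 18, 83, ∞, 66]
  [60, 79, 18, 44, 44, ∞]
D(6):
  [∞, 44, 18, 44, 44, 44]
  [60, ∞, 18, 44, 44, 44]
  [72, 59, ∞, 44, 44, 44]
  [60, 66, 18, ∞, 44, 66]
  [60, 66, 18, 83, ∞, 66]
  [60, 79, 18, 44, 44, ∞]
Answer: T*[1][4] = 44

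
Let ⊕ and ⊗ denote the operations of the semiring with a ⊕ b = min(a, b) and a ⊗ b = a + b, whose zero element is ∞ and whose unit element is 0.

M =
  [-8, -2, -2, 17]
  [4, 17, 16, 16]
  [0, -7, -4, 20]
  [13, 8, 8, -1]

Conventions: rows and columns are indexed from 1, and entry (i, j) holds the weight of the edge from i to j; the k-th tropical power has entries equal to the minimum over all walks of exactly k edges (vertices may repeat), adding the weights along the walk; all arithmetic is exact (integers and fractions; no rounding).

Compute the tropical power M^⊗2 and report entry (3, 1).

M^⊗2:
  [-16, -10, -10, 9]
  [-4, 2, 2, 15]
  [-8, -11, -8, 9]
  [5, 1, 4, -2]
Key observation: the optimum is the walk 3->1->1, with weight 0 + (-8) = -8.
Optimal value attained by: walk 3->1->1.
Answer: (M^⊗2)[3][1] = -8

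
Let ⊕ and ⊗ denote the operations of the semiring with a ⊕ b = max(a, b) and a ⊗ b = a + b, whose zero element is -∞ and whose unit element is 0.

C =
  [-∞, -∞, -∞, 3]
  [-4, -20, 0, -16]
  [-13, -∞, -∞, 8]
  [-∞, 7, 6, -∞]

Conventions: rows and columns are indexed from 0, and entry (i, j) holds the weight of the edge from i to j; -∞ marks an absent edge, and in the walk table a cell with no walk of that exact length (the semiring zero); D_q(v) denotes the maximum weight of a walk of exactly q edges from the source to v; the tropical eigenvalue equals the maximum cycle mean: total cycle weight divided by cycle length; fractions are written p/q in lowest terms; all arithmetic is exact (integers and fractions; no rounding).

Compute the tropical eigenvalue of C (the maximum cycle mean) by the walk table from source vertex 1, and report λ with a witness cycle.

q=0: [-∞, 0, -∞, -∞]
q=1: [-4, -20, 0, -16]
q=2: [-13, -9, -10, 8]
q=3: [-13, 15, 14, -2]
q=4: [11, 5, 15, 22]
Optimal cycle mean attained by: cycle 2->3->2, total 8 + 6, length 2.
Answer: λ = 7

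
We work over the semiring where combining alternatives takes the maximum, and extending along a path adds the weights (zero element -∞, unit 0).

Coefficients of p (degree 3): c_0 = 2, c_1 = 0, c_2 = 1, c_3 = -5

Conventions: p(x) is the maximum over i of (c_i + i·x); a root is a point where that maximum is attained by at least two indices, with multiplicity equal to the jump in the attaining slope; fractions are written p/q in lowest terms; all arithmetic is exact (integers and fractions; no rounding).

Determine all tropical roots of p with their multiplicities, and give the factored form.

hull edge (i=0, c=2) to (i=2, c=1): slope -1/2, span 2
hull edge (i=2, c=1) to (i=3, c=-5): slope -6, span 1
Factored form: p(x) = -5 ⊗ (x ⊕ 1/2) ⊗ (x ⊕ 1/2) ⊗ (x ⊕ 6)
Answer: roots = 1/2 (mult 2), 6 (mult 1)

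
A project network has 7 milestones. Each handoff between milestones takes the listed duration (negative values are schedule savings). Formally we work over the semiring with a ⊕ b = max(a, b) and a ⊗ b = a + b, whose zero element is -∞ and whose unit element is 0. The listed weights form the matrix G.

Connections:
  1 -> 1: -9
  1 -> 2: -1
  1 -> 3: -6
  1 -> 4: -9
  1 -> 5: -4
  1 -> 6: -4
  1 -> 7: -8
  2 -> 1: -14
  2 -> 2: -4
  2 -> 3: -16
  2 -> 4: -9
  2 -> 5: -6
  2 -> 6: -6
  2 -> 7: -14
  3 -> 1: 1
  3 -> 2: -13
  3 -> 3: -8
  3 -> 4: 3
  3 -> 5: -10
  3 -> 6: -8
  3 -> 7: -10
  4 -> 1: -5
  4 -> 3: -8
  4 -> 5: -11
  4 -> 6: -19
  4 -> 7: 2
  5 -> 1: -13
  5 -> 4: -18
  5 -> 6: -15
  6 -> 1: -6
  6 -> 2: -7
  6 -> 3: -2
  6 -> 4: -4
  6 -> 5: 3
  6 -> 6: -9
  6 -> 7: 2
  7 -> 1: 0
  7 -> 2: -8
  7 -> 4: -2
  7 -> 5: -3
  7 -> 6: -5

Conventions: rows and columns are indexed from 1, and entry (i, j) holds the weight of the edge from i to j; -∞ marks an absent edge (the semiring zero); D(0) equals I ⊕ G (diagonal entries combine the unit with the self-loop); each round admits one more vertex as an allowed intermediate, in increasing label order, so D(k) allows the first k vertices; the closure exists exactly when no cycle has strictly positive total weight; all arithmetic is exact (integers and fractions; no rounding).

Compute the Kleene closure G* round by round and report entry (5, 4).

D(0):
  [0, -1, -6, -9, -4, -4, -8]
  [-14, 0, -16, -9, -6, -6, -14]
  [1, -13, 0, 3, -10, -8, -10]
  [-5, -∞, -8, 0, -11, -19, 2]
  [-13, -∞, -∞, -18, 0, -15, -∞]
  [-6, -7, -2, -4, 3, 0, 2]
  [0, -8, -∞, -2, -3, -5, 0]
D(1):
  [0, -1, -6, -9, -4, -4, -8]
  [-14, 0, -16, -9, -6, -6, -14]
  [1, 0, 0, 3, -3, -3, -7]
  [-5, -6, -8, 0, -9, -9, 2]
  [-13, -14, -19, -18, 0, -15, -21]
  [-6, -7, -2, -4, 3, 0, 2]
  [0, -1, -6, -2, -3, -4, 0]
D(2):
  [0, -1, -6, -9, -4, -4, -8]
  [-14, 0, -16, -9, -6, -6, -14]
  [1, 0, 0, 3, -3, -3, -7]
  [-5, -6, -8, 0, -9, -9, 2]
  [-13, -14, -19, -18, 0, -15, -21]
  [-6, -7, -2, -4, 3, 0, 2]
  [0, -1, -6, -2, -3, -4, 0]
D(3):
  [0, -1, -6, -3, -4, -4, -8]
  [-14, 0, -16, -9, -6, -6, -14]
  [1, 0, 0, 3, -3, -3, -7]
  [-5, -6, -8, 0, -9, -9, 2]
  [-13, -14, -19, -16, 0, -15, -21]
  [-1, -2, -2, 1, 3, 0, 2]
  [0, -1, -6, -2, -3, -4, 0]
D(4):
  [0, -1, -6, -3, -4, -4, -1]
  [-14, 0, -16, -9, -6, -6, -7]
  [1, 0, 0, 3, -3, -3, 5]
  [-5, -6, -8, 0, -9, -9, 2]
  [-13, -14, -19, -16, 0, -15, -14]
  [-1, -2, -2, 1, 3, 0, 3]
  [0, -1, -6, -2, -3, -4, 0]
D(5):
  [0, -1, -6, -3, -4, -4, -1]
  [-14, 0, -16, -9, -6, -6, -7]
  [1, 0, 0, 3, -3, -3, 5]
  [-5, -6, -8, 0, -9, -9, 2]
  [-13, -14, -19, -16, 0, -15, -14]
  [-1, -2, -2, 1, 3, 0, 3]
  [0, -1, -6, -2, -3, -4, 0]
D(6):
  [0, -1, -6, -3, -1, -4, -1]
  [-7, 0, -8, -5, -3, -6, -3]
  [1, 0, 0, 3, 0, -3, 5]
  [-5, -6, -8, 0, -6, -9, 2]
  [-13, -14, -17, -14, 0, -15, -12]
  [-1, -2, -2, 1, 3, 0, 3]
  [0, -1, -6, -2, -1, -4, 0]
D(7):
  [0, -1, -6, -3, -1, -4, -1]
  [-3, 0, -8, -5, -3, -6, -3]
  [5, 4, 0, 3, 4, 1, 5]
  [2, 1, -4, 0, 1, -2, 2]
  [-12, -13, -17, -14, 0, -15, -12]
  [3, 2, -2, 1, 3, 0, 3]
  [0, -1, -6, -2, -1, -4, 0]
Answer: G*[5][4] = -14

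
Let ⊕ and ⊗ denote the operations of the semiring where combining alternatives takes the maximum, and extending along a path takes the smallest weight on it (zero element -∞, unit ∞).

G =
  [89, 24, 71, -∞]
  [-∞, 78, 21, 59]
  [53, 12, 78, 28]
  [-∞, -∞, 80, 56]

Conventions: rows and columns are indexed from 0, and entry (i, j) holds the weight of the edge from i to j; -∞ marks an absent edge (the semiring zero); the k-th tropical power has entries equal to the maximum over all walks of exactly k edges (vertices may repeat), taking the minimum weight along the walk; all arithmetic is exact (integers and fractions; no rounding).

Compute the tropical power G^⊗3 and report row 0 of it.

G^⊗2:
  [89, 24, 71, 28]
  [21, 78, 59, 59]
  [53, 24, 78, 28]
  [53, 12, 78, 56]
G^⊗3:
  [89, 24, 71, 28]
  [53, 78, 59, 59]
  [53, 24, 78, 28]
  [53, 24, 78, 56]
Answer: row 0 of G^⊗3 = [89, 24, 71, 28]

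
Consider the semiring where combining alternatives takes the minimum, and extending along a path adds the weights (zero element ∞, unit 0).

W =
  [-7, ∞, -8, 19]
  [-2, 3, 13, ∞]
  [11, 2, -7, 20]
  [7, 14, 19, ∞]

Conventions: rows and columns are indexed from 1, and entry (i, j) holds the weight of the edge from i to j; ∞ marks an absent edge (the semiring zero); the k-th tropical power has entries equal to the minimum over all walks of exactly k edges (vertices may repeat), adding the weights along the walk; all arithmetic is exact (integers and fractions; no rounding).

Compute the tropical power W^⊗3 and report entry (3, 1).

W^⊗2:
  [-14, -6, -15, 12]
  [-9, 6, -10, 17]
  [0, -5, -14, 13]
  [0, 17, -1, 26]
W^⊗3:
  [-21, -13, -22, 5]
  [-16, -8, -17, 10]
  [-7, -12, -21, 6]
  [-7, 1, -8, 19]
Key observation: the optimum is the walk 3->2->1->1, with weight 2 + (-2) + (-7) = -7.
Optimal value attained by: walk 3->2->1->1.
Answer: (W^⊗3)[3][1] = -7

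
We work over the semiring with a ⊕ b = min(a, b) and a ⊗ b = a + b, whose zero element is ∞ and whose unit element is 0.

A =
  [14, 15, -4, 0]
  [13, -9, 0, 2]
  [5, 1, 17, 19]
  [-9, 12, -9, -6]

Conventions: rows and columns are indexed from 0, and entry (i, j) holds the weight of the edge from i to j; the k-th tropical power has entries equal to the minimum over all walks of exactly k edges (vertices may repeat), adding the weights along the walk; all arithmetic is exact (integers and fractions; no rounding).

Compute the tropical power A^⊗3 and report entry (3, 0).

A^⊗2:
  [-9, -3, -9, -6]
  [-7, -18, -9, -7]
  [10, -8, 1, 3]
  [-15, -8, -15, -12]
A^⊗3:
  [-15, -12, -15, -12]
  [-16, -27, -18, -16]
  [-6, -17, -8, -6]
  [-21, -17, -21, -18]
Key observation: the optimum is the walk 3->3->3->0, with weight (-6) + (-6) + (-9) = -21.
Optimal value attained by: walk 3->3->3->0.
Answer: (A^⊗3)[3][0] = -21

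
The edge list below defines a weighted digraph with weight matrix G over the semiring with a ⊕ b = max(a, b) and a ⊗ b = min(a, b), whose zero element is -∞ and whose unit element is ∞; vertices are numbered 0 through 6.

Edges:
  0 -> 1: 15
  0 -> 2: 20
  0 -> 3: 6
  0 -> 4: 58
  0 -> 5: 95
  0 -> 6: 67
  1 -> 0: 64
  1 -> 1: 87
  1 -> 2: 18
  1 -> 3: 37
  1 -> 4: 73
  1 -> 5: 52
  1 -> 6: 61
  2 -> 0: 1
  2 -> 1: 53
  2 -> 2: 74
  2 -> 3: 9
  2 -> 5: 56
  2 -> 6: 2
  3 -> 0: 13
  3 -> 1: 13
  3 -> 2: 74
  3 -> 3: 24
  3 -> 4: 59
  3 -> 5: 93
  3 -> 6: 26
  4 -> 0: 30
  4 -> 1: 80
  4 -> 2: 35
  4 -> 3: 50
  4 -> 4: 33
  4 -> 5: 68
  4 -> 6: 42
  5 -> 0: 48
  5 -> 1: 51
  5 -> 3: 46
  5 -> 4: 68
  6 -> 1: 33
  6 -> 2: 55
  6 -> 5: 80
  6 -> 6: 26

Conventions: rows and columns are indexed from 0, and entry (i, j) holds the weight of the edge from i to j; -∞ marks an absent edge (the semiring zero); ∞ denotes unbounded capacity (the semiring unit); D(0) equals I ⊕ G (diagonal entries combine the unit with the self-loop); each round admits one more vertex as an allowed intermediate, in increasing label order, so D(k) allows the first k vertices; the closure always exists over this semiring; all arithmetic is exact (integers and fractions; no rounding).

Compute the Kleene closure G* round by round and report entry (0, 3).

D(0):
  [∞, 15, 20, 6, 58, 95, 67]
  [64, ∞, 18, 37, 73, 52, 61]
  [1, 53, ∞, 9, -∞, 56, 2]
  [13, 13, 74, ∞, 59, 93, 26]
  [30, 80, 35, 50, ∞, 68, 42]
  [48, 51, -∞, 46, 68, ∞, -∞]
  [-∞, 33, 55, -∞, -∞, 80, ∞]
D(1):
  [∞, 15, 20, 6, 58, 95, 67]
  [64, ∞, 20, 37, 73, 64, 64]
  [1, 53, ∞, 9, 1, 56, 2]
  [13, 13, 74, ∞, 59, 93, 26]
  [30, 80, 35, 50, ∞, 68, 42]
  [48, 51, 20, 46, 68, ∞, 48]
  [-∞, 33, 55, -∞, -∞, 80, ∞]
D(2):
  [∞, 15, 20, 15, 58, 95, 67]
  [64, ∞, 20, 37, 73, 64, 64]
  [53, 53, ∞, 37, 53, 56, 53]
  [13, 13, 74, ∞, 59, 93, 26]
  [64, 80, 35, 50, ∞, 68, 64]
  [51, 51, 20, 46, 68, ∞, 51]
  [33, 33, 55, 33, 33, 80, ∞]
D(3):
  [∞, 20, 20, 20, 58, 95, 67]
  [64, ∞, 20, 37, 73, 64, 64]
  [53, 53, ∞, 37, 53, 56, 53]
  [53, 53, 74, ∞, 59, 93, 53]
  [64, 80, 35, 50, ∞, 68, 64]
  [51, 51, 20, 46, 68, ∞, 51]
  [53, 53, 55, 37, 53, 80, ∞]
D(4):
  [∞, 20, 20, 20, 58, 95, 67]
  [64, ∞, 37, 37, 73, 64, 64]
  [53, 53, ∞, 37, 53, 56, 53]
  [53, 53, 74, ∞, 59, 93, 53]
  [64, 80, 50, 50, ∞, 68, 64]
  [51, 51, 46, 46, 68, ∞, 51]
  [53, 53, 55, 37, 53, 80, ∞]
D(5):
  [∞, 58, 50, 50, 58, 95, 67]
  [64, ∞, 50, 50, 73, 68, 64]
  [53, 53, ∞, 50, 53, 56, 53]
  [59, 59, 74, ∞, 59, 93, 59]
  [64, 80, 50, 50, ∞, 68, 64]
  [64, 68, 50, 50, 68, ∞, 64]
  [53, 53, 55, 50, 53, 80, ∞]
D(6):
  [∞, 68, 50, 50, 68, 95, 67]
  [64, ∞, 50, 50, 73, 68, 64]
  [56, 56, ∞, 50, 56, 56, 56]
  [64, 68, 74, ∞, 68, 93, 64]
  [64, 80, 50, 50, ∞, 68, 64]
  [64, 68, 50, 50, 68, ∞, 64]
  [64, 68, 55, 50, 68, 80, ∞]
D(7):
  [∞, 68, 55, 50, 68, 95, 67]
  [64, ∞, 55, 50, 73, 68, 64]
  [56, 56, ∞, 50, 56, 56, 56]
  [64, 68, 74, ∞, 68, 93, 64]
  [64, 80, 55, 50, ∞, 68, 64]
  [64, 68, 55, 50, 68, ∞, 64]
  [64, 68, 55, 50, 68, 80, ∞]
Answer: G*[0][3] = 50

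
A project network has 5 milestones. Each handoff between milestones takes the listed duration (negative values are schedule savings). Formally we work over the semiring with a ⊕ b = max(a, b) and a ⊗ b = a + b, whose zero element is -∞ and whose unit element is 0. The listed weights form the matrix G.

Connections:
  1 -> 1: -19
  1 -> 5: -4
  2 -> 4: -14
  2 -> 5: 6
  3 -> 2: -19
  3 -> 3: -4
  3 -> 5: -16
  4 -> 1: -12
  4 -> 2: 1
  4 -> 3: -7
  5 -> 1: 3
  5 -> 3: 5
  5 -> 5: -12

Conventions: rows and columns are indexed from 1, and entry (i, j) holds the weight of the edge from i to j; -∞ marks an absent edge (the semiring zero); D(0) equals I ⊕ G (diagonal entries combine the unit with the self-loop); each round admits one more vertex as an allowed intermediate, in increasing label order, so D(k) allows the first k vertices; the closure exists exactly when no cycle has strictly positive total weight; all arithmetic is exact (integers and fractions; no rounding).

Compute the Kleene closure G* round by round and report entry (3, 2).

D(0):
  [0, -∞, -∞, -∞, -4]
  [-∞, 0, -∞, -14, 6]
  [-∞, -19, 0, -∞, -16]
  [-12, 1, -7, 0, -∞]
  [3, -∞, 5, -∞, 0]
D(1):
  [0, -∞, -∞, -∞, -4]
  [-∞, 0, -∞, -14, 6]
  [-∞, -19, 0, -∞, -16]
  [-12, 1, -7, 0, -16]
  [3, -∞, 5, -∞, 0]
D(2):
  [0, -∞, -∞, -∞, -4]
  [-∞, 0, -∞, -14, 6]
  [-∞, -19, 0, -33, -13]
  [-12, 1, -7, 0, 7]
  [3, -∞, 5, -∞, 0]
D(3):
  [0, -∞, -∞, -∞, -4]
  [-∞, 0, -∞, -14, 6]
  [-∞, -19, 0, -33, -13]
  [-12, 1, -7, 0, 7]
  [3, -14, 5, -28, 0]
D(4):
  [0, -∞, -∞, -∞, -4]
  [-26, 0, -21, -14, 6]
  [-45, -19, 0, -33, -13]
  [-12, 1, -7, 0, 7]
  [3, -14, 5, -28, 0]
D(5):
  [0, -18, 1, -32, -4]
  [9, 0, 11, -14, 6]
  [-10, -19, 0, -33, -13]
  [10, 1, 12, 0, 7]
  [3, -14, 5, -28, 0]
Answer: G*[3][2] = -19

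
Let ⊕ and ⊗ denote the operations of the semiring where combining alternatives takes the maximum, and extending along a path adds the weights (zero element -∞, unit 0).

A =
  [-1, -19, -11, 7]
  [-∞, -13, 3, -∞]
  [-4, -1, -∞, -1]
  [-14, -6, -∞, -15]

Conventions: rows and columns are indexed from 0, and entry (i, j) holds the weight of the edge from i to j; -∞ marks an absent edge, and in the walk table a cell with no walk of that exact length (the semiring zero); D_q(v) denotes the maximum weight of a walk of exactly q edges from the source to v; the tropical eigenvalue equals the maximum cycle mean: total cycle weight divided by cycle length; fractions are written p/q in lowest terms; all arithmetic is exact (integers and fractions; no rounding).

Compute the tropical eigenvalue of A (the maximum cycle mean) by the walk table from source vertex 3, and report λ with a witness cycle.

q=0: [-∞, -∞, -∞, 0]
q=1: [-14, -6, -∞, -15]
q=2: [-15, -19, -3, -7]
q=3: [-7, -4, -16, -4]
q=4: [-8, -10, -1, 0]
Optimal cycle mean attained by: cycle 1->2->1, total 3 + (-1), length 2.
Answer: λ = 1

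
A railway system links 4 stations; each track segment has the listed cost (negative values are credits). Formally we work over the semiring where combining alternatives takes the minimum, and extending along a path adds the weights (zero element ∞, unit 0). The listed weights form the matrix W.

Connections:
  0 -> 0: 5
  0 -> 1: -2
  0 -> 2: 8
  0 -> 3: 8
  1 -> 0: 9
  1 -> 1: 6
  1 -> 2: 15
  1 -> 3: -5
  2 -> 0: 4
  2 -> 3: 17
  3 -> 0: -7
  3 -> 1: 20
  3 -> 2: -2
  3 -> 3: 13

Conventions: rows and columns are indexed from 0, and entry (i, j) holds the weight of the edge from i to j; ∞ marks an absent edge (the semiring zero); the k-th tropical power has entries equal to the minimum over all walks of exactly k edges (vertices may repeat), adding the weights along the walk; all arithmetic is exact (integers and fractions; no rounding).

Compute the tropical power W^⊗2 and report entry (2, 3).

W^⊗2:
  [1, 3, 6, -7]
  [-12, 7, -7, 1]
  [9, 2, 12, 12]
  [-2, -9, 1, 1]
Key observation: the optimum is the walk 2->0->3, with weight 4 + 8 = 12.
Optimal value attained by: walk 2->0->3.
Answer: (W^⊗2)[2][3] = 12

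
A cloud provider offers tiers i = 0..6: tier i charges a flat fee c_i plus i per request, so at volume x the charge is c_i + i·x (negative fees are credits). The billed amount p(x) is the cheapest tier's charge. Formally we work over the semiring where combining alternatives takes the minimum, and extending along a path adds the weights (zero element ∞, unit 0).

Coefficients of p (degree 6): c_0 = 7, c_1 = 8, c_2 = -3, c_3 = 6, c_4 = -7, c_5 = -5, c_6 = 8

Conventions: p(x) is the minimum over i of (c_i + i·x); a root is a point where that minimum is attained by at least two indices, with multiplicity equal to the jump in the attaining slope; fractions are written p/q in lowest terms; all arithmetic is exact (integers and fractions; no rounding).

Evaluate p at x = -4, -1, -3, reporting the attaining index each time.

p(-4) = min(7+0·(-4)=7, 8+1·(-4)=4, -3+2·(-4)=-11, 6+3·(-4)=-6, -7+4·(-4)=-23, -5+5·(-4)=-25, 8+6·(-4)=-16) = -25 (attained by i=5)
p(-1) = min(7+0·(-1)=7, 8+1·(-1)=7, -3+2·(-1)=-5, 6+3·(-1)=3, -7+4·(-1)=-11, -5+5·(-1)=-10, 8+6·(-1)=2) = -11 (attained by i=4)
p(-3) = min(7+0·(-3)=7, 8+1·(-3)=5, -3+2·(-3)=-9, 6+3·(-3)=-3, -7+4·(-3)=-19, -5+5·(-3)=-20, 8+6·(-3)=-10) = -20 (attained by i=5)
Answer: p(-4) = -25; p(-1) = -11; p(-3) = -20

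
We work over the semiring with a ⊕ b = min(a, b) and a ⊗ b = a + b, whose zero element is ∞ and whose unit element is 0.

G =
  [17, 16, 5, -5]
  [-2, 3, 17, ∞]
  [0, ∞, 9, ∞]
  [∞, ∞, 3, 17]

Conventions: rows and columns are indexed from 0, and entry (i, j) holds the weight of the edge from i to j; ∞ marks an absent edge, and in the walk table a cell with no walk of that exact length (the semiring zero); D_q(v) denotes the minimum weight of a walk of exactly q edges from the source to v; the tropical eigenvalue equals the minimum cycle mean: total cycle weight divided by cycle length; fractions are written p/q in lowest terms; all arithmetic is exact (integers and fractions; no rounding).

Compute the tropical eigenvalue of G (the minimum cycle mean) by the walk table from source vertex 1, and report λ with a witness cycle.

q=0: [∞, 0, ∞, ∞]
q=1: [-2, 3, 17, ∞]
q=2: [1, 6, 3, -7]
q=3: [3, 9, -4, -4]
q=4: [-4, 12, -1, -2]
Optimal cycle mean attained by: cycle 0->3->2->0, total (-5) + 3 + 0, length 3.
Answer: λ = -2/3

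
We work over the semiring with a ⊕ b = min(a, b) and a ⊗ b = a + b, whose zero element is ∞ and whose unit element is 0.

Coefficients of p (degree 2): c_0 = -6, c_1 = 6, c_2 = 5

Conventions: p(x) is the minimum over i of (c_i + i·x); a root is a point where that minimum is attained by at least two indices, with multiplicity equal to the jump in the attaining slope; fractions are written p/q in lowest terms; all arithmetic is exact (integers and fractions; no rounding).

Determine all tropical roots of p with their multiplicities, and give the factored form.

hull edge (i=0, c=-6) to (i=2, c=5): slope 11/2, span 2
Factored form: p(x) = 5 ⊗ (x ⊕ (-11/2)) ⊗ (x ⊕ (-11/2))
Answer: roots = -11/2 (mult 2)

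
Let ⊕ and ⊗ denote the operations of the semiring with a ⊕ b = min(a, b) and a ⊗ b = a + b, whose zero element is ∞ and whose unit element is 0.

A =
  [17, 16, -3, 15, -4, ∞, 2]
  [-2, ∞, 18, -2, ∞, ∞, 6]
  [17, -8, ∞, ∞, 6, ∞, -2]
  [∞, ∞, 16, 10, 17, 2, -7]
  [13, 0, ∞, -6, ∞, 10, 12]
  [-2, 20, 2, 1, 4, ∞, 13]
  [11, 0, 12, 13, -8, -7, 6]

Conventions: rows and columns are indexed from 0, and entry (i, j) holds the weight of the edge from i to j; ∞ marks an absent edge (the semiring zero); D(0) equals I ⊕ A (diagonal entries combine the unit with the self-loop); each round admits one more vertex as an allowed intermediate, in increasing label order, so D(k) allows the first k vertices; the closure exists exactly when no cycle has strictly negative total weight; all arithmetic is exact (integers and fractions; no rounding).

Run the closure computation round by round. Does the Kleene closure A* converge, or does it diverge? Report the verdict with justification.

D(0):
  [0, 16, -3, 15, -4, ∞, 2]
  [-2, 0, 18, -2, ∞, ∞, 6]
  [17, -8, 0, ∞, 6, ∞, -2]
  [∞, ∞, 16, 0, 17, 2, -7]
  [13, 0, ∞, -6, 0, 10, 12]
  [-2, 20, 2, 1, 4, 0, 13]
  [11, 0, 12, 13, -8, -7, 0]
D(1):
  [0, 16, -3, 15, -4, ∞, 2]
  [-2, 0, -5, -2, -6, ∞, 0]
  [17, -8, 0, 32, 6, ∞, -2]
  [∞, ∞, 16, 0, 17, 2, -7]
  [13, 0, 10, -6, 0, 10, 12]
  [-2, 14, -5, 1, -6, 0, 0]
  [11, 0, 8, 13, -8, -7, 0]
Detection: at round 2, diagonal entry (2, 2) turns strictly negative.
Key observation: the cycle 2->1->0->2 has total weight (-8) + (-2) + (-3), which is strictly negative.
Answer: DIVERGES — negative cycle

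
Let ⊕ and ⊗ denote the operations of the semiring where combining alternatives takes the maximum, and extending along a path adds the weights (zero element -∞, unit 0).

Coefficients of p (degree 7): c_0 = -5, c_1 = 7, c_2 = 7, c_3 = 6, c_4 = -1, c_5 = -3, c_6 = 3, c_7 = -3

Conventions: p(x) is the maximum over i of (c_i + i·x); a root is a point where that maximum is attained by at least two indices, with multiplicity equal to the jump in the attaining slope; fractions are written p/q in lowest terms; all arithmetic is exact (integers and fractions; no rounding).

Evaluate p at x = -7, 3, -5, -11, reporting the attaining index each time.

p(-7) = max(-5+0·(-7)=-5, 7+1·(-7)=0, 7+2·(-7)=-7, 6+3·(-7)=-15, -1+4·(-7)=-29, -3+5·(-7)=-38, 3+6·(-7)=-39, -3+7·(-7)=-52) = 0 (attained by i=1)
p(3) = max(-5+0·3=-5, 7+1·3=10, 7+2·3=13, 6+3·3=15, -1+4·3=11, -3+5·3=12, 3+6·3=21, -3+7·3=18) = 21 (attained by i=6)
p(-5) = max(-5+0·(-5)=-5, 7+1·(-5)=2, 7+2·(-5)=-3, 6+3·(-5)=-9, -1+4·(-5)=-21, -3+5·(-5)=-28, 3+6·(-5)=-27, -3+7·(-5)=-38) = 2 (attained by i=1)
p(-11) = max(-5+0·(-11)=-5, 7+1·(-11)=-4, 7+2·(-11)=-15, 6+3·(-11)=-27, -1+4·(-11)=-45, -3+5·(-11)=-58, 3+6·(-11)=-63, -3+7·(-11)=-80) = -4 (attained by i=1)
Answer: p(-7) = 0; p(3) = 21; p(-5) = 2; p(-11) = -4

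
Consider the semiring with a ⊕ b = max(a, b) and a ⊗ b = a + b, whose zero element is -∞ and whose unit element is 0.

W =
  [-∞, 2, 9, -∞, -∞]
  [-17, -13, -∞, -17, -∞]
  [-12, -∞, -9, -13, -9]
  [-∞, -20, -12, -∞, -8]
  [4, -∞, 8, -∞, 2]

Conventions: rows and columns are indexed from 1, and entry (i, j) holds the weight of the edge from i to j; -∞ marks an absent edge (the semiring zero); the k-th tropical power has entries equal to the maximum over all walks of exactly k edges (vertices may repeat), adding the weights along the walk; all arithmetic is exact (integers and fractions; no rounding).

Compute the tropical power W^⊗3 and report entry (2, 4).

W^⊗2:
  [-3, -11, 0, -4, 0]
  [-30, -15, -8, -30, -25]
  [-5, -10, -1, -22, -7]
  [-4, -33, 0, -25, -6]
  [6, 6, 13, -5, 4]
W^⊗3:
  [4, -1, 8, -13, 2]
  [-20, -28, -17, -21, -17]
  [-3, -3, 4, -14, -5]
  [-2, -2, 5, -13, -4]
  [8, 8, 15, 0, 6]
Key observation: the optimum is the walk 2->1->3->4, with weight (-17) + 9 + (-13) = -21.
Optimal value attained by: walk 2->1->3->4.
Answer: (W^⊗3)[2][4] = -21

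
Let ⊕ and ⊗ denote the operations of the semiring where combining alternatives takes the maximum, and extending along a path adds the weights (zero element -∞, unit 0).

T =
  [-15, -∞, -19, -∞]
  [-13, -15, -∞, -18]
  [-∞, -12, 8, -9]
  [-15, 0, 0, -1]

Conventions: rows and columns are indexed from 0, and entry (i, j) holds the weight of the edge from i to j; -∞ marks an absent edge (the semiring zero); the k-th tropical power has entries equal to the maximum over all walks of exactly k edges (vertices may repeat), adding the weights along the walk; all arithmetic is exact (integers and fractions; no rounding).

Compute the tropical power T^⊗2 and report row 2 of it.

T^⊗2:
  [-30, -31, -11, -28]
  [-28, -18, -18, -19]
  [-24, -4, 16, -1]
  [-13, -1, 8, -2]
Answer: row 2 of T^⊗2 = [-24, -4, 16, -1]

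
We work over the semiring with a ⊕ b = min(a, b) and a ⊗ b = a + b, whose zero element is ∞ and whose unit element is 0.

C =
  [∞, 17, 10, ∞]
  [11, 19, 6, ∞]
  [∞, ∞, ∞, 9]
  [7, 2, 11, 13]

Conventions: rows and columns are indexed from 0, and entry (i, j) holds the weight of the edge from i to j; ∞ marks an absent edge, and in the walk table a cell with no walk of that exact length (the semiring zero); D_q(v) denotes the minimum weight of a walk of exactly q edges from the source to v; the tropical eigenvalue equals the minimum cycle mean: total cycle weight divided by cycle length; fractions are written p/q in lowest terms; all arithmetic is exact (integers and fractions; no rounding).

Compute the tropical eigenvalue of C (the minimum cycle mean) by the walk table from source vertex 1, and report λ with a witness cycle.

q=0: [∞, 0, ∞, ∞]
q=1: [11, 19, 6, ∞]
q=2: [30, 28, 21, 15]
q=3: [22, 17, 26, 28]
q=4: [28, 30, 23, 35]
Optimal cycle mean attained by: cycle 1->2->3->1, total 6 + 9 + 2, length 3.
Answer: λ = 17/3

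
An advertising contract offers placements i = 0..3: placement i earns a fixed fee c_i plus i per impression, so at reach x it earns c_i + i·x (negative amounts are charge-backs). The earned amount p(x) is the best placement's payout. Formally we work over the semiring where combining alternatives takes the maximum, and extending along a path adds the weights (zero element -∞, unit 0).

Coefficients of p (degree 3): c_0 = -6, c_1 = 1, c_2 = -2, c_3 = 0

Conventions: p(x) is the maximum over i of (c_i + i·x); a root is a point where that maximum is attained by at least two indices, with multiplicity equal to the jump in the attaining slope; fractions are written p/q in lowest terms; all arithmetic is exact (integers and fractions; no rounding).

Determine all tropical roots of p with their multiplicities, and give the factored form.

hull edge (i=0, c=-6) to (i=1, c=1): slope 7, span 1
hull edge (i=1, c=1) to (i=3, c=0): slope -1/2, span 2
Factored form: p(x) = 0 ⊗ (x ⊕ (-7)) ⊗ (x ⊕ 1/2) ⊗ (x ⊕ 1/2)
Answer: roots = -7 (mult 1), 1/2 (mult 2)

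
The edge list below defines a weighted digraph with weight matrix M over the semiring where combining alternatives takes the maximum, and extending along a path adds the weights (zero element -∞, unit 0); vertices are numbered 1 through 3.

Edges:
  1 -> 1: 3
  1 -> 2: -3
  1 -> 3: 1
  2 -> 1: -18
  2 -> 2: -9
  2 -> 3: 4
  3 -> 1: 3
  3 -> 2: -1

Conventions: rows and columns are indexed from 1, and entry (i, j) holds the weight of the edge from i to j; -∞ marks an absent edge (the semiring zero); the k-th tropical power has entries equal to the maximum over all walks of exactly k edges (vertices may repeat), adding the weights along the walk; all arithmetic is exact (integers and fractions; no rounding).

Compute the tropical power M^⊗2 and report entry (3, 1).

M^⊗2:
  [6, 0, 4]
  [7, 3, -5]
  [6, 0, 4]
Key observation: the optimum is the walk 3->1->1, with weight 3 + 3 = 6.
Optimal value attained by: walk 3->1->1.
Answer: (M^⊗2)[3][1] = 6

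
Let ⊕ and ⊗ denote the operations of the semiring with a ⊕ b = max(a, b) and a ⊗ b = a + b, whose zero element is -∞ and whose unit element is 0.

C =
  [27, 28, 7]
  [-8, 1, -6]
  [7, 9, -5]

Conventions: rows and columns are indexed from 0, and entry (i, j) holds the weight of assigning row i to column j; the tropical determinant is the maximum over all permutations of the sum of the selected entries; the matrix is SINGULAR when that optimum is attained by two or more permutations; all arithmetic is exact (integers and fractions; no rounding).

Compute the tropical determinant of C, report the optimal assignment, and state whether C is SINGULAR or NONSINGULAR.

σ = (0, 1, 2): 27 + 1 + (-5) = 23
σ = (0, 2, 1): 27 + (-6) + 9 = 30
σ = (1, 0, 2): 28 + (-8) + (-5) = 15
σ = (1, 2, 0): 28 + (-6) + 7 = 29
σ = (2, 0, 1): 7 + (-8) + 9 = 8
σ = (2, 1, 0): 7 + 1 + 7 = 15
Optimal value attained by: σ = (0, 2, 1).
Answer: det⊕(C) = 30; verdict: NONSINGULAR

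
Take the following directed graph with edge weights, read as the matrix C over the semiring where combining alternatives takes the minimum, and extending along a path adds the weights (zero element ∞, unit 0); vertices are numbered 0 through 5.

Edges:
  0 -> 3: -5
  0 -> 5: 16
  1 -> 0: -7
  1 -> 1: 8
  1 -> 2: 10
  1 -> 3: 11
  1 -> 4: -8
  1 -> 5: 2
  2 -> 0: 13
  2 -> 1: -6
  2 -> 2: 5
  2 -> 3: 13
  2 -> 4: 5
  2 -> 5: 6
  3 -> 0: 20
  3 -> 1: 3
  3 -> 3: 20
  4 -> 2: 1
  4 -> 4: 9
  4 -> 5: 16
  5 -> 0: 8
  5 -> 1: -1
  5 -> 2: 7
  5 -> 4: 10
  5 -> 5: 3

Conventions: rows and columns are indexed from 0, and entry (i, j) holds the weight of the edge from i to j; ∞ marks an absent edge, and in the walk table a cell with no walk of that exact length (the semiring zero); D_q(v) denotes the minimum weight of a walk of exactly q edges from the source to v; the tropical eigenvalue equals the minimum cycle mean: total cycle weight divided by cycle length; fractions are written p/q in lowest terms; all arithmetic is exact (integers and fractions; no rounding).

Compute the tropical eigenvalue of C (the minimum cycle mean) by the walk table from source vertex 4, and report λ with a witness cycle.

q=0: [∞, ∞, ∞, ∞, 0, ∞]
q=1: [∞, ∞, 1, ∞, 9, 16]
q=2: [14, -5, 6, 14, 6, 7]
q=3: [-12, 0, 5, 6, -13, -3]
q=4: [-7, -4, -12, -17, -8, 0]
q=5: [-11, -18, -7, -12, -12, -6]
q=6: [-25, -13, -11, -16, -26, -16]
Optimal cycle mean attained by: cycle 1->4->2->1, total (-8) + 1 + (-6), length 3.
Answer: λ = -13/3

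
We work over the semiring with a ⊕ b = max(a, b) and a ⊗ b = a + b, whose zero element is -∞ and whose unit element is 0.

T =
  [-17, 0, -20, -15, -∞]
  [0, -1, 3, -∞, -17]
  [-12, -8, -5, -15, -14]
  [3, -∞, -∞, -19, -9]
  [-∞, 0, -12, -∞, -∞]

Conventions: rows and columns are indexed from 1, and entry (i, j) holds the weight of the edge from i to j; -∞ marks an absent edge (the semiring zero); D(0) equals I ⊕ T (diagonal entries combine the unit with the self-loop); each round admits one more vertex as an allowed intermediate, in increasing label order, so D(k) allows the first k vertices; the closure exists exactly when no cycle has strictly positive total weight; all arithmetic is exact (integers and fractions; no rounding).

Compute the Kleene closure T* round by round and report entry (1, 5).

D(0):
  [0, 0, -20, -15, -∞]
  [0, 0, 3, -∞, -17]
  [-12, -8, 0, -15, -14]
  [3, -∞, -∞, 0, -9]
  [-∞, 0, -12, -∞, 0]
D(1):
  [0, 0, -20, -15, -∞]
  [0, 0, 3, -15, -17]
  [-12, -8, 0, -15, -14]
  [3, 3, -17, 0, -9]
  [-∞, 0, -12, -∞, 0]
D(2):
  [0, 0, 3, -15, -17]
  [0, 0, 3, -15, -17]
  [-8, -8, 0, -15, -14]
  [3, 3, 6, 0, -9]
  [0, 0, 3, -15, 0]
D(3):
  [0, 0, 3, -12, -11]
  [0, 0, 3, -12, -11]
  [-8, -8, 0, -15, -14]
  [3, 3, 6, 0, -8]
  [0, 0, 3, -12, 0]
D(4):
  [0, 0, 3, -12, -11]
  [0, 0, 3, -12, -11]
  [-8, -8, 0, -15, -14]
  [3, 3, 6, 0, -8]
  [0, 0, 3, -12, 0]
D(5):
  [0, 0, 3, -12, -11]
  [0, 0, 3, -12, -11]
  [-8, -8, 0, -15, -14]
  [3, 3, 6, 0, -8]
  [0, 0, 3, -12, 0]
Answer: T*[1][5] = -11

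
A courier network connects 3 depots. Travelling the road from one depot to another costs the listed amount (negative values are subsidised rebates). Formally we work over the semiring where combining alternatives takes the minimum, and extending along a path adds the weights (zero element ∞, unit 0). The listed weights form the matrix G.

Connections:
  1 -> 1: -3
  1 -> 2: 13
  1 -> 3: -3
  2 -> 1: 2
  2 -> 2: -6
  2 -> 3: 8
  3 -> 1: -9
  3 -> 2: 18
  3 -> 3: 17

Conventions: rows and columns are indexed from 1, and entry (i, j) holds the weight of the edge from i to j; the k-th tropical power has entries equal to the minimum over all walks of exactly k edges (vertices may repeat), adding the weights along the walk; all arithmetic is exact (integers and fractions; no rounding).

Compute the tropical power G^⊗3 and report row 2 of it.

G^⊗2:
  [-12, 7, -6]
  [-4, -12, -1]
  [-12, 4, -12]
G^⊗3:
  [-15, 1, -15]
  [-10, -18, -7]
  [-21, -2, -15]
Answer: row 2 of G^⊗3 = [-10, -18, -7]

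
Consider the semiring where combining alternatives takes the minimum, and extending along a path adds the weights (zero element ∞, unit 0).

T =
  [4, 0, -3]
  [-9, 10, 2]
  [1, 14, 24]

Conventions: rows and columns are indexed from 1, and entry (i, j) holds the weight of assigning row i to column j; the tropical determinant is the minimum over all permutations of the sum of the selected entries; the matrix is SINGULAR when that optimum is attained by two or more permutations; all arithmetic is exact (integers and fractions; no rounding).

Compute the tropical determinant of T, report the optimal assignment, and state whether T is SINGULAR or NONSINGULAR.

σ = (1, 2, 3): 4 + 10 + 24 = 38
σ = (1, 3, 2): 4 + 2 + 14 = 20
σ = (2, 1, 3): 0 + (-9) + 24 = 15
σ = (2, 3, 1): 0 + 2 + 1 = 3
σ = (3, 1, 2): (-3) + (-9) + 14 = 2
σ = (3, 2, 1): (-3) + 10 + 1 = 8
Optimal value attained by: σ = (3, 1, 2).
Answer: det⊕(T) = 2; verdict: NONSINGULAR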